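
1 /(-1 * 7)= -1 /7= -0.14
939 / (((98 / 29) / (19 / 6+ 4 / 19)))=499235 / 532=938.41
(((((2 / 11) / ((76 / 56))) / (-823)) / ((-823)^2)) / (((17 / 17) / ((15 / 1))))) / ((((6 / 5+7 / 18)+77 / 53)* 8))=-250425 / 1690375822857227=-0.00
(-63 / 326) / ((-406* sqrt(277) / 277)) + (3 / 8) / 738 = 1 / 1968 + 9* sqrt(277) / 18908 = 0.01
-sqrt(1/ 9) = -1/ 3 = -0.33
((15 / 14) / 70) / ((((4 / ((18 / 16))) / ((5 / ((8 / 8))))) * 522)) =15 / 363776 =0.00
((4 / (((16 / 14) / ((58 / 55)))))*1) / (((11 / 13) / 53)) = 139867 / 605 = 231.19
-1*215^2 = -46225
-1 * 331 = -331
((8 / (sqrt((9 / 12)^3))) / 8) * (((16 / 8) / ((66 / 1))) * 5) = 40 * sqrt(3) / 297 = 0.23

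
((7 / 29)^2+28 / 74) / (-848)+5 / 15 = 26346455 / 79161648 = 0.33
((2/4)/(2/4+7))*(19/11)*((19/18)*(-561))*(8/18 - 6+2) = 98192/405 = 242.45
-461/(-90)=5.12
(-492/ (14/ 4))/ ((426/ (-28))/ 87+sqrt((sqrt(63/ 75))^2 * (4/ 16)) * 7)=-101374140 * sqrt(21)/ 10569509-25325700/ 10569509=-46.35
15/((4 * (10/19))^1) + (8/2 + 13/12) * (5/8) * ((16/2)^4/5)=62635/24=2609.79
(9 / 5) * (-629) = -5661 / 5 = -1132.20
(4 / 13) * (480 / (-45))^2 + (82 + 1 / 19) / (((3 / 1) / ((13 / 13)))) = 138625 / 2223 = 62.36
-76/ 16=-19/ 4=-4.75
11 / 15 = 0.73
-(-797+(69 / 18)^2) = 28163 / 36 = 782.31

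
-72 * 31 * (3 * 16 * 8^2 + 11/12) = -6858750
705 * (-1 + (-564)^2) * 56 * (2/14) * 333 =597420581400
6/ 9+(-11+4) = -19/ 3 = -6.33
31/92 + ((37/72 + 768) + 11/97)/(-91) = -118540673/14617512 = -8.11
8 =8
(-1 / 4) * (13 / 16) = -13 / 64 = -0.20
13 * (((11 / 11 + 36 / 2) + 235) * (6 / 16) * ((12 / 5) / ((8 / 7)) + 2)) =203073 / 40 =5076.82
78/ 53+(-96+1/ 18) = -90127/ 954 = -94.47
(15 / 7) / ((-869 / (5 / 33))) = -25 / 66913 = -0.00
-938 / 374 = -469 / 187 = -2.51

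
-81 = -81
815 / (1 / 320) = 260800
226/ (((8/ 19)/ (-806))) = -432620.50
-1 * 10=-10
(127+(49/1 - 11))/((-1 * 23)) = -165/23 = -7.17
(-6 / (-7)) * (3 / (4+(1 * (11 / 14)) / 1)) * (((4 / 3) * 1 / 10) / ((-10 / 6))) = -72 / 1675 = -0.04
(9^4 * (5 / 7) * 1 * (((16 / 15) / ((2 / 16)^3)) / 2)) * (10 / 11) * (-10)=-895795200 / 77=-11633703.90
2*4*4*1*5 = 160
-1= -1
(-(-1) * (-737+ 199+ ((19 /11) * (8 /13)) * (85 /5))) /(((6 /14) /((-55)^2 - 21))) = -1563431800 /429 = -3644363.17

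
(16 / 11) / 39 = 16 / 429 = 0.04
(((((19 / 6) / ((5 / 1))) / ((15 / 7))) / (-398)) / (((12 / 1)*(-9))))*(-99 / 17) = -1463 / 36536400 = -0.00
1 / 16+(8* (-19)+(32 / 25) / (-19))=-1155237 / 7600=-152.00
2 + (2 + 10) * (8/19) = 134/19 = 7.05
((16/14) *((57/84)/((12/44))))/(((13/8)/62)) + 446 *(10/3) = 1595.16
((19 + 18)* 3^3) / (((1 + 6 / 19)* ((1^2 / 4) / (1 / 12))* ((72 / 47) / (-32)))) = -132164 / 25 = -5286.56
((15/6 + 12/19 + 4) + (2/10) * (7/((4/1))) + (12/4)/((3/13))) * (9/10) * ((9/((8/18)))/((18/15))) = 1891269/6080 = 311.06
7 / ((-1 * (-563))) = 7 / 563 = 0.01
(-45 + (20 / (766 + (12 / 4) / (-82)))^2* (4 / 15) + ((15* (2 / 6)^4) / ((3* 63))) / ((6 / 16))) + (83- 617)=-34967698462368911 / 60393553093629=-579.00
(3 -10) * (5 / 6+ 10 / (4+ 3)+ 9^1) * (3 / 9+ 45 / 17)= -35948 / 153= -234.95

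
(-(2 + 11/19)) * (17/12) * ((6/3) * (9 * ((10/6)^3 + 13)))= -198254/171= -1159.38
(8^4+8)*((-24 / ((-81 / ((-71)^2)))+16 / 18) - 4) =6117088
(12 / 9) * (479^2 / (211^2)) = 917764 / 133563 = 6.87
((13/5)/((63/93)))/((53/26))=10478/5565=1.88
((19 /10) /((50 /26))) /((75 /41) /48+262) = 0.00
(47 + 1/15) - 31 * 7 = -2549/15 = -169.93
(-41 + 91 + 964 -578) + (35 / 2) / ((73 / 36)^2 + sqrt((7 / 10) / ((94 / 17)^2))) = 137904871479164 / 313233838949 -5871307680 * sqrt(70) / 313233838949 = 440.10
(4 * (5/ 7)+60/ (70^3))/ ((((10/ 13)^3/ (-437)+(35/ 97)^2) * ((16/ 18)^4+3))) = 2904341422105772883/ 475791762190246250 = 6.10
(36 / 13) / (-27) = -4 / 39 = -0.10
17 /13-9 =-100 /13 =-7.69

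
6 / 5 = 1.20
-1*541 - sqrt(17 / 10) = -541 - sqrt(170) / 10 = -542.30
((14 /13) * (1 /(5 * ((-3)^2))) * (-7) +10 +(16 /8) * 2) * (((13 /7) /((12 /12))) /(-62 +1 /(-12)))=-4624 /11175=-0.41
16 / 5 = 3.20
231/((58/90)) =10395/29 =358.45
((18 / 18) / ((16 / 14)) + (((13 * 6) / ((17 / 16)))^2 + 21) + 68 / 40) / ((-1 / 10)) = -62572687 / 1156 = -54128.62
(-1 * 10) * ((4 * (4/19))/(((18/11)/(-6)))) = 1760/57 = 30.88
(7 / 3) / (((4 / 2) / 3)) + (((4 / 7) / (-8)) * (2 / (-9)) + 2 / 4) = 253 / 63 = 4.02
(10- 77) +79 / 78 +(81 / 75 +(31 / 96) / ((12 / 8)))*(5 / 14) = -8586341 / 131040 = -65.52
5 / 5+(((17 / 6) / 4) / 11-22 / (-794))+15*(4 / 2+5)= 106.09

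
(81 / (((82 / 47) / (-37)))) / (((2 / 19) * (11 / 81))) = -216782001 / 1804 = -120167.41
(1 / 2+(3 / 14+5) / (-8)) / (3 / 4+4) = -17 / 532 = -0.03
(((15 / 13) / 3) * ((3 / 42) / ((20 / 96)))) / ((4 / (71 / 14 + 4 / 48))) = 433 / 2548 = 0.17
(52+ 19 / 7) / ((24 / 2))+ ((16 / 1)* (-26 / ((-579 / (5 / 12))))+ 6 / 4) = 309271 / 48636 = 6.36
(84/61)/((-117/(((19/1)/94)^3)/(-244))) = 0.02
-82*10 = -820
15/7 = 2.14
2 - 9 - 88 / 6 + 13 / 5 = -286 / 15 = -19.07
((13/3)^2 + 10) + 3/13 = 3394/117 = 29.01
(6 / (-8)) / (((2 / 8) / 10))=-30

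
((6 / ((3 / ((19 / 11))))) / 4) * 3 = 57 / 22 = 2.59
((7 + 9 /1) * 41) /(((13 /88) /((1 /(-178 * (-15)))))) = 28864 /17355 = 1.66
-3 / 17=-0.18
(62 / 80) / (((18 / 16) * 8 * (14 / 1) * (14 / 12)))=31 / 5880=0.01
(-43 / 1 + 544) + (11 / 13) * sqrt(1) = 6524 / 13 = 501.85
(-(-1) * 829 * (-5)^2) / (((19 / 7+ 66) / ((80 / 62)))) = 5803000 / 14911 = 389.18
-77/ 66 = -7/ 6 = -1.17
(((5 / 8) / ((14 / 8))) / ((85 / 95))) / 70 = 19 / 3332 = 0.01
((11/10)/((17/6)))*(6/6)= 33/85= 0.39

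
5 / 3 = 1.67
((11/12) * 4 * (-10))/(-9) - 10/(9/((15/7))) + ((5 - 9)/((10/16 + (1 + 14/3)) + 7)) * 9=-61216/60291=-1.02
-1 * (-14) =14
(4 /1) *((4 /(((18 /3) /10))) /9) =80 /27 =2.96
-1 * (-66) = 66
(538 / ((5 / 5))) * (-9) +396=-4446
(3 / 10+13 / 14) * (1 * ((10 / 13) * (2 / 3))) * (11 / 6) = 946 / 819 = 1.16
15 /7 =2.14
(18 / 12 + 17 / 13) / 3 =0.94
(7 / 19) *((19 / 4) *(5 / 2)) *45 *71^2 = 7939575 / 8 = 992446.88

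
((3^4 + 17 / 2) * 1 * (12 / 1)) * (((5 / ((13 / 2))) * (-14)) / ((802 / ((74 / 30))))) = -185444 / 5213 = -35.57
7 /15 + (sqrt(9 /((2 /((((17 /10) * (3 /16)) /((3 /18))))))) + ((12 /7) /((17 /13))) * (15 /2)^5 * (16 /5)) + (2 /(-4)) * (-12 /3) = 9 * sqrt(170) /40 + 177698153 /1785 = 99553.72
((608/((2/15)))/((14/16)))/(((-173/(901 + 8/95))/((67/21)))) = -14982272/173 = -86602.73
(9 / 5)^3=729 / 125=5.83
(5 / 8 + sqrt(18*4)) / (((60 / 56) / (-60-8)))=-1904*sqrt(2) / 5-119 / 3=-578.20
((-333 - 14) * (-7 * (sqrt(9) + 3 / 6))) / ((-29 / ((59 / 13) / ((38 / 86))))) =-43136611 / 14326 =-3011.07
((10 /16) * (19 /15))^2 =361 /576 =0.63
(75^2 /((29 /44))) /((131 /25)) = 6187500 /3799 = 1628.72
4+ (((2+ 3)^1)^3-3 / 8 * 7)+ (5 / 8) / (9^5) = 126.38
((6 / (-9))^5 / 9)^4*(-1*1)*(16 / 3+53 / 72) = -57278464 / 205891132094649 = -0.00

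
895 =895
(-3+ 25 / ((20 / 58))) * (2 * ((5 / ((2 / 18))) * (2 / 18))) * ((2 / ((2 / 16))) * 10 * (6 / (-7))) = -667200 / 7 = -95314.29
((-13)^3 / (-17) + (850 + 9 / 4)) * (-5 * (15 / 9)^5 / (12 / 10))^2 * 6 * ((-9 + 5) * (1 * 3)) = -135784912109375 / 669222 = -202899653.79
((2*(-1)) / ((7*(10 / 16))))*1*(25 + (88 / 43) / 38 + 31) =-732736 / 28595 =-25.62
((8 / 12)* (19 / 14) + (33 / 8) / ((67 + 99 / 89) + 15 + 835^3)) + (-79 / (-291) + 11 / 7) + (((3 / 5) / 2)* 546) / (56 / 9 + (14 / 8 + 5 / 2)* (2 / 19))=262965119295786906281 / 9629989214086839360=27.31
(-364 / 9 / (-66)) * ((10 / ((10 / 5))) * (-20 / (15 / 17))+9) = -56966 / 891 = -63.93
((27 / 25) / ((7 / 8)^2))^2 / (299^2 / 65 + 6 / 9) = 8957952 / 6194880125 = 0.00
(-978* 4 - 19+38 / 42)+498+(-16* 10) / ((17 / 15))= -3573.27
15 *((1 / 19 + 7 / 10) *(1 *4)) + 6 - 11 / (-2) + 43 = 3787 / 38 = 99.66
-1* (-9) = 9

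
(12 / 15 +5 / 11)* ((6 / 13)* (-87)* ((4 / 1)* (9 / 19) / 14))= -6.82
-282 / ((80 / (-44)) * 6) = 517 / 20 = 25.85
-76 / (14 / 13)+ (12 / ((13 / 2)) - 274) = -342.73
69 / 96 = 23 / 32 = 0.72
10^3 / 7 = 1000 / 7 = 142.86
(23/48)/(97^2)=23/451632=0.00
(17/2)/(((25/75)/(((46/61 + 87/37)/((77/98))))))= 2502213/24827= 100.79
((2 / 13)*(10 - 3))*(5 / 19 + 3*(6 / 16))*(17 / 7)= 3587 / 988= 3.63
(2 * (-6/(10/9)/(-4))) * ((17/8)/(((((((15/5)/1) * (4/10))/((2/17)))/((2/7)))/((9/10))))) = 81/560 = 0.14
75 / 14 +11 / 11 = 89 / 14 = 6.36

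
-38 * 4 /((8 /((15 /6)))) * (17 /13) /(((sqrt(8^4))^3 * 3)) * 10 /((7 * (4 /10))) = -40375 /143130624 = -0.00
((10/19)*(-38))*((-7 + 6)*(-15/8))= -75/2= -37.50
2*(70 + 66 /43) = 6152 /43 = 143.07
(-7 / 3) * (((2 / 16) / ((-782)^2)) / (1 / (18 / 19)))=-21 / 46475824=-0.00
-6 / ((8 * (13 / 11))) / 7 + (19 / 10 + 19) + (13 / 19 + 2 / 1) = 812407 / 34580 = 23.49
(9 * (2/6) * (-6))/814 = -9/407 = -0.02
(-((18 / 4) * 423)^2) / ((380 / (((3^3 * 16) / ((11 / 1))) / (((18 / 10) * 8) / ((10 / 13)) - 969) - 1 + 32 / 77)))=1105994324439 / 185367952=5966.48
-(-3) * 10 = 30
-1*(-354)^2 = -125316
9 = 9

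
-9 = -9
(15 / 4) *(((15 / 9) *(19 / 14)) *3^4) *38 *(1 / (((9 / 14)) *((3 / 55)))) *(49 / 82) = 72967125 / 164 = 444921.49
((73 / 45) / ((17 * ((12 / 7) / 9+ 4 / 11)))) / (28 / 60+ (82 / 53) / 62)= 9235303 / 26364416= 0.35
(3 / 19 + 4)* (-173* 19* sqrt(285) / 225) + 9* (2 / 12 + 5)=93 / 2 - 13667* sqrt(285) / 225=-978.95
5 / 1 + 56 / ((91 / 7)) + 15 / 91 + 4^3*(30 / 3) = 649.47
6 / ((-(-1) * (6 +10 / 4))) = 12 / 17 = 0.71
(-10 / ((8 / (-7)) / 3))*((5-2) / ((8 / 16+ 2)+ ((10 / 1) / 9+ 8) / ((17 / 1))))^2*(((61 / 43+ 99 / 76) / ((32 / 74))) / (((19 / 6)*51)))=428169536865 / 428703534176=1.00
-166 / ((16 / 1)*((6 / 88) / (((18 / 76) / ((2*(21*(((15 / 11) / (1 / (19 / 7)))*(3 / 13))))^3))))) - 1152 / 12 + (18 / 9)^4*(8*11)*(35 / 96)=1427337561415009 / 3420144324000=417.33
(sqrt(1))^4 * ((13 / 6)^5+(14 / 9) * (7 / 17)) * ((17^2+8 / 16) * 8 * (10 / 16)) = 70043.23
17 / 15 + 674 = 10127 / 15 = 675.13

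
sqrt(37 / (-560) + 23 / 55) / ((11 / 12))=9 * sqrt(92785) / 4235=0.65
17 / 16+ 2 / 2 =33 / 16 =2.06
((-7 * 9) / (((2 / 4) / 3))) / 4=-189 / 2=-94.50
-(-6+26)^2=-400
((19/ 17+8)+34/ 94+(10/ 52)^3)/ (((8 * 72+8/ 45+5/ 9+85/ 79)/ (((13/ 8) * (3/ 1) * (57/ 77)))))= 26995135814865/ 455624477980672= 0.06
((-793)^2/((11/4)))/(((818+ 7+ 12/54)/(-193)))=-4369242852/81697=-53481.07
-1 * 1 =-1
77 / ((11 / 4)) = 28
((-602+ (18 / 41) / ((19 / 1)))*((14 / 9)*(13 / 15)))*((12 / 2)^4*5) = -4096659840 / 779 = -5258870.14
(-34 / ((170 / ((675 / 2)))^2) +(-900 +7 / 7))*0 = 0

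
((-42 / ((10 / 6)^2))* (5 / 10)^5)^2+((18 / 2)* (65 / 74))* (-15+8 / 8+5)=-419878323 / 5920000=-70.93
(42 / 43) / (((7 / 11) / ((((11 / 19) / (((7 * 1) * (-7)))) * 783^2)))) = -445102614 / 40033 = -11118.39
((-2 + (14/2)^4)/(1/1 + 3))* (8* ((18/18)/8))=2399/4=599.75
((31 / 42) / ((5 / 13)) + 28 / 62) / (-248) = -15433 / 1614480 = -0.01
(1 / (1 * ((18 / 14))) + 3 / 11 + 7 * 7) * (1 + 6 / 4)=24775 / 198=125.13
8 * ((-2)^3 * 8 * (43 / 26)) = -11008 / 13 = -846.77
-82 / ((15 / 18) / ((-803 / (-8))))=-98769 / 10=-9876.90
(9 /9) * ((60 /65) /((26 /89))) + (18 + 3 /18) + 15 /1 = 36835 /1014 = 36.33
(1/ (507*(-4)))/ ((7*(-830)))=1/ 11782680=0.00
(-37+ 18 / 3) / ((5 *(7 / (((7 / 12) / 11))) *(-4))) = 31 / 2640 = 0.01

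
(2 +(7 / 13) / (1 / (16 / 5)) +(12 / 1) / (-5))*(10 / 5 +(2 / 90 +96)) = 379346 / 2925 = 129.69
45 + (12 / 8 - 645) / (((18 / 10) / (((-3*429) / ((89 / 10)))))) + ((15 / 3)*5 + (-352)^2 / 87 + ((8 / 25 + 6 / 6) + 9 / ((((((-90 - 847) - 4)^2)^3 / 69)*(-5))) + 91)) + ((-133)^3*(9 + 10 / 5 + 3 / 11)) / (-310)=205246170186203789050746137464 / 1478358265066136861072325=138833.85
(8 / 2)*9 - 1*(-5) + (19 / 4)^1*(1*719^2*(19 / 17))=186625709 / 68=2744495.72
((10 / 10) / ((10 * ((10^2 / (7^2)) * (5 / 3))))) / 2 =147 / 10000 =0.01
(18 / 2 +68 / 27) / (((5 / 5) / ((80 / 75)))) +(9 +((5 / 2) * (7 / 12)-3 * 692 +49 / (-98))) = -6654167 / 3240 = -2053.76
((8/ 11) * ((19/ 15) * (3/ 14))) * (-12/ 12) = -76/ 385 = -0.20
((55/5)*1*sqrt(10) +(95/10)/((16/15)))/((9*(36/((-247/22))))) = -247*sqrt(10)/648 - 23465/76032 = -1.51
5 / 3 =1.67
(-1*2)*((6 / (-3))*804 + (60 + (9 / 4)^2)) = 24687 / 8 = 3085.88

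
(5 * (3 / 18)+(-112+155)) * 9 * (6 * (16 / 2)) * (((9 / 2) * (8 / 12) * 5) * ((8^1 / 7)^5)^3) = 9993769048111841280 / 4747561509943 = 2105032.03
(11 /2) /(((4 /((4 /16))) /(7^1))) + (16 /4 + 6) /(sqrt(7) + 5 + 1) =4153 /928 - 10 * sqrt(7) /29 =3.56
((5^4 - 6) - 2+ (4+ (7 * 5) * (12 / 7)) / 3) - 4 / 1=1903 / 3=634.33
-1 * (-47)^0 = -1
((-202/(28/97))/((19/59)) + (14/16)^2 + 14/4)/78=-18460427/663936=-27.80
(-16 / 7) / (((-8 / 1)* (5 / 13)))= 26 / 35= 0.74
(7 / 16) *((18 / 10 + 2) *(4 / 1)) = 133 / 20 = 6.65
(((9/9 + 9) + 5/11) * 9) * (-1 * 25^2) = -646875/11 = -58806.82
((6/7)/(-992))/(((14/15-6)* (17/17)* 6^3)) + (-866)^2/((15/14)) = 22163947638809/31664640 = 699958.93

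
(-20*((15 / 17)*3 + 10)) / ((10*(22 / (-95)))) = 20425 / 187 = 109.22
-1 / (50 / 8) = -4 / 25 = -0.16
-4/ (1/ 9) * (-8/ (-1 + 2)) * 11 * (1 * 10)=31680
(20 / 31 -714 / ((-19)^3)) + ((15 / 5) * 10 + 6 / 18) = 19827181 / 637887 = 31.08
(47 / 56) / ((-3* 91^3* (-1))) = 47 / 126599928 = 0.00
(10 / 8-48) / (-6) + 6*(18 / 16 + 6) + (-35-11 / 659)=245543 / 15816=15.52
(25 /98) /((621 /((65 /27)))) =1625 /1643166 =0.00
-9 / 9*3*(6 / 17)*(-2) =36 / 17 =2.12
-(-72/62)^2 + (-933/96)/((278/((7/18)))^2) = -1.35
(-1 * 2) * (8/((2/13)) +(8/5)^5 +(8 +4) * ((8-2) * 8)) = -3990536/3125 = -1276.97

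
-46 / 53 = -0.87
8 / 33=0.24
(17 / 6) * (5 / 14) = 85 / 84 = 1.01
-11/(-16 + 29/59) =649/915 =0.71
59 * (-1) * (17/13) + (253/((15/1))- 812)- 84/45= -11364/13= -874.15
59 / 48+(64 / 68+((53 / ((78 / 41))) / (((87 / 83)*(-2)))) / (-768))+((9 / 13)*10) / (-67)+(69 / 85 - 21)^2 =2066949163215917 / 5045657011200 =409.65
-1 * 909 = -909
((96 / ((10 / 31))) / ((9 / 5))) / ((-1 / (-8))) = 3968 / 3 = 1322.67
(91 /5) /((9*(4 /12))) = 91 /15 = 6.07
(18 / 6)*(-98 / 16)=-147 / 8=-18.38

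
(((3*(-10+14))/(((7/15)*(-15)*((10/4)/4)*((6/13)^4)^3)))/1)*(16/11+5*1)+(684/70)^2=-57866568020400421/305543145600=-189389.19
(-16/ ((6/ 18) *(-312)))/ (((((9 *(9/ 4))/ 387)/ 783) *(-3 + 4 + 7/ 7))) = 14964/ 13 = 1151.08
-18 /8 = -9 /4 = -2.25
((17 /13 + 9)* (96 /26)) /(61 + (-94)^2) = 6432 /1503593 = 0.00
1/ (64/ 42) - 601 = -19211/ 32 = -600.34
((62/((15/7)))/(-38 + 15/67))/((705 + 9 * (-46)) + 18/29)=-843262/321070005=-0.00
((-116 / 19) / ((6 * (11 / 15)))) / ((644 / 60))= -4350 / 33649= -0.13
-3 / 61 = -0.05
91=91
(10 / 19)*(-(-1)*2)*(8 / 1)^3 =10240 / 19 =538.95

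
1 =1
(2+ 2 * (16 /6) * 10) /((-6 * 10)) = -0.92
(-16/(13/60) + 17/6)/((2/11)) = -60929/156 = -390.57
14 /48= 7 /24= 0.29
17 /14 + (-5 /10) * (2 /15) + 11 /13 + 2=3.99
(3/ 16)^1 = 3/ 16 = 0.19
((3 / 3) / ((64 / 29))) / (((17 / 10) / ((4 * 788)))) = 28565 / 34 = 840.15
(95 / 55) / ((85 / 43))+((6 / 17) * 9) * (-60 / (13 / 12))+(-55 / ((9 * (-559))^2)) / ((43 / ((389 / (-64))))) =-11400928695228251 / 65128139968320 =-175.05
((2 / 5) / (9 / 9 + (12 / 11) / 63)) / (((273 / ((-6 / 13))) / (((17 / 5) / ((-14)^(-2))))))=-439824 / 992875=-0.44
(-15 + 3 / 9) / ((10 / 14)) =-308 / 15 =-20.53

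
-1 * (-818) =818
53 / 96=0.55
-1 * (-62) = 62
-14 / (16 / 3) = -21 / 8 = -2.62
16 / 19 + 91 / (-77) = -71 / 209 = -0.34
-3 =-3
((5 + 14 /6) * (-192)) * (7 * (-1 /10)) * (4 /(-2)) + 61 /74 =-729039 /370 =-1970.38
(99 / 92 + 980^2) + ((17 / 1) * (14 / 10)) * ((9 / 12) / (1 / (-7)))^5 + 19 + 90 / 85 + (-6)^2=1732729212091 / 2001920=865533.69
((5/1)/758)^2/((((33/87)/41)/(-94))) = -1397075/3160102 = -0.44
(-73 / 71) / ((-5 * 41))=73 / 14555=0.01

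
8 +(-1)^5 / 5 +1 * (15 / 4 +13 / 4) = 74 / 5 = 14.80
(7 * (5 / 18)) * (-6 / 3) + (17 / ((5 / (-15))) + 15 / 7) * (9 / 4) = -14341 / 126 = -113.82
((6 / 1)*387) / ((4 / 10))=5805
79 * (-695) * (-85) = 4666925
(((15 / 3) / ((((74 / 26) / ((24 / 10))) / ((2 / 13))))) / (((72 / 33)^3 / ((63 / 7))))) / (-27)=-1331 / 63936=-0.02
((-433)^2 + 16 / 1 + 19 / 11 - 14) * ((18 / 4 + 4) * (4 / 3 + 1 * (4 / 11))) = 981711920 / 363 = 2704440.55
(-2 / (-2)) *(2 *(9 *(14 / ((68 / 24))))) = 1512 / 17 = 88.94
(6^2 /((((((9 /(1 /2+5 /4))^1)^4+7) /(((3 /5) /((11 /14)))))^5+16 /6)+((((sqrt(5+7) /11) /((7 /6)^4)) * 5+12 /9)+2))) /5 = 321202806056388238549578081694916385250740239575575357430908704744064 /30249889270031715661709952556694534488886441039484657897738924024145814046467538845 - 46489248688283891475292064241840413176071785574432768 * sqrt(3) /6049977854006343132341990511338906897777288207896931579547784804829162809293507769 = 0.00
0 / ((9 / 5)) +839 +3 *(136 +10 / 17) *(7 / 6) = 22390 / 17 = 1317.06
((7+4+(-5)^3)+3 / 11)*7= -8757 / 11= -796.09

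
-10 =-10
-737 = -737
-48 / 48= -1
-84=-84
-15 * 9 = -135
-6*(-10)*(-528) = -31680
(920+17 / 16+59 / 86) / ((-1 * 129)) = -634163 / 88752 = -7.15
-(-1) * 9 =9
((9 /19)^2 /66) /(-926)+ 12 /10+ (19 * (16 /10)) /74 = 2191574021 /1360544020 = 1.61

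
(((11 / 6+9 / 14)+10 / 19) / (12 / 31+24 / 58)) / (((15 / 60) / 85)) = 1274.65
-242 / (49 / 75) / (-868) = 9075 / 21266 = 0.43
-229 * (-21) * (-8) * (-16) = 615552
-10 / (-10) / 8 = 1 / 8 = 0.12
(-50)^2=2500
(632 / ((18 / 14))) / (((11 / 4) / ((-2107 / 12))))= -9321368 / 297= -31385.08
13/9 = 1.44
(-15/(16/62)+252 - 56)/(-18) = -1103/144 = -7.66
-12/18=-2/3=-0.67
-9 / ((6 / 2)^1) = -3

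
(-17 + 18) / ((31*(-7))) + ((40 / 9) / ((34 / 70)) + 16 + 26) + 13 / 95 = 161750068 / 3154095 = 51.28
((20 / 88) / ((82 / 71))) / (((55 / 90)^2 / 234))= 6728670 / 54571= 123.30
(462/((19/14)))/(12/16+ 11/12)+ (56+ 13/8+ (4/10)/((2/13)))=201003/760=264.48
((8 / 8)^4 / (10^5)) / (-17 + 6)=-1 / 1100000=-0.00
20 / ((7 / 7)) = 20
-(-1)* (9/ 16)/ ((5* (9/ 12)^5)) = 0.47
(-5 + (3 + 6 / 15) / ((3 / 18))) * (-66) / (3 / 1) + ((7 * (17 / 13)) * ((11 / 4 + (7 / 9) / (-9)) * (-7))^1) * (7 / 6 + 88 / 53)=-5500331809 / 6697080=-821.30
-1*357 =-357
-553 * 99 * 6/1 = -328482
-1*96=-96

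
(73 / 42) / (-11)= -73 / 462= -0.16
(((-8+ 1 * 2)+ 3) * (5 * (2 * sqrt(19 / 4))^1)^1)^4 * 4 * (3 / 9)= 24367500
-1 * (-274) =274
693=693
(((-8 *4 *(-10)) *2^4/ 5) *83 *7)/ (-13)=-594944/ 13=-45764.92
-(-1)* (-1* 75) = -75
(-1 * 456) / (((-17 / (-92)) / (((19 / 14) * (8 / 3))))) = -1062784 / 119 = -8930.96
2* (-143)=-286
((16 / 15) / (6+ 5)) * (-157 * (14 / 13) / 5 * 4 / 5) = -140672 / 53625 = -2.62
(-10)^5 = -100000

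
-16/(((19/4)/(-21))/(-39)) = -52416/19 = -2758.74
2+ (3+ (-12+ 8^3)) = 505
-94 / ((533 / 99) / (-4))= 69.84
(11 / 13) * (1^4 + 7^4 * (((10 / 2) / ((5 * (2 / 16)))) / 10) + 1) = 105754 / 65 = 1626.98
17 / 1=17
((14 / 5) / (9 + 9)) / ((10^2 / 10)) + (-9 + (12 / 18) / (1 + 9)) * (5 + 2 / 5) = -48.22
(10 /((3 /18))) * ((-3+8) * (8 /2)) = 1200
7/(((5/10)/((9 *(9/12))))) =189/2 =94.50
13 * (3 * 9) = 351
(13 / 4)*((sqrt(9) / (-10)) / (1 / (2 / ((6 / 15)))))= -39 / 8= -4.88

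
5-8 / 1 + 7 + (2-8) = -2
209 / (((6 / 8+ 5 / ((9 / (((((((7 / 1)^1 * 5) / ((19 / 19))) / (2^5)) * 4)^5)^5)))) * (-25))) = -71062170834222421175697408 / 49958699184058795569085740700772747473975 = -0.00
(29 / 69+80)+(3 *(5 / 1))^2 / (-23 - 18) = 211984 / 2829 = 74.93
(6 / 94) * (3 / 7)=9 / 329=0.03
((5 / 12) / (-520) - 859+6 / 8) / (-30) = 1071097 / 37440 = 28.61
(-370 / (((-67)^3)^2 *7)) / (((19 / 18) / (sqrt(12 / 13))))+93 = 93 - 13320 *sqrt(39) / 156402542770201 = 93.00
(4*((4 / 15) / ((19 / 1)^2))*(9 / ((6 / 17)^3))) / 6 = 4913 / 48735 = 0.10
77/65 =1.18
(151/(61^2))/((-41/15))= -2265/152561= -0.01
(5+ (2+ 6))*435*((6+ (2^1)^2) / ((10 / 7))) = 39585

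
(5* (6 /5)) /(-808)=-3 /404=-0.01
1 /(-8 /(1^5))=-0.12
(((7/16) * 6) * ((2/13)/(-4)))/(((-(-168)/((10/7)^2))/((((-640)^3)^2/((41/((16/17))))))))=-858993459200000000/443989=-1934717885353.02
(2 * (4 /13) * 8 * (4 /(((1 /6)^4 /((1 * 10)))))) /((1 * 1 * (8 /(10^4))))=4147200000 /13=319015384.62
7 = 7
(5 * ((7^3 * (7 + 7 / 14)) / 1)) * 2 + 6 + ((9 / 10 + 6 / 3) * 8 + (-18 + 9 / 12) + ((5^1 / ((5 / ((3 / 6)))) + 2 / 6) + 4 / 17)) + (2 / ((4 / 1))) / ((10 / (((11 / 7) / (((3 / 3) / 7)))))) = 1312667 / 51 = 25738.57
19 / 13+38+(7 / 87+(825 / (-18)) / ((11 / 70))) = -95051 / 377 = -252.12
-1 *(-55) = 55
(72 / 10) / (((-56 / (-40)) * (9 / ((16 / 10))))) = 32 / 35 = 0.91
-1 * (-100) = 100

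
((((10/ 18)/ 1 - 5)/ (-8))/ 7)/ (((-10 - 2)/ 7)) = -5/ 108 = -0.05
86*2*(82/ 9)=14104/ 9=1567.11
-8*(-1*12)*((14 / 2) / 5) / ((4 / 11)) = 1848 / 5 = 369.60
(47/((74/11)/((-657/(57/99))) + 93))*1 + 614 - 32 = 12918954651/22178257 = 582.51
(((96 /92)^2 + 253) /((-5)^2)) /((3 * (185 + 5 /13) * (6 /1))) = 1747369 /573700500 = 0.00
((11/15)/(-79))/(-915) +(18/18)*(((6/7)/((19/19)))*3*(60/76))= 292755713/144208575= 2.03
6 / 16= 3 / 8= 0.38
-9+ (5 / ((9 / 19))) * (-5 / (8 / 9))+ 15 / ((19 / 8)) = -9433 / 152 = -62.06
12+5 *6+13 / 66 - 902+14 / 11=-56663 / 66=-858.53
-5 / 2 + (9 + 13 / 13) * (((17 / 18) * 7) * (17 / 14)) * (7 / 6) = 9845 / 108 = 91.16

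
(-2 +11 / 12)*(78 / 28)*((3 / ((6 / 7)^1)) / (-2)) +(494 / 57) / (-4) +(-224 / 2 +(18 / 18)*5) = -9973 / 96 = -103.89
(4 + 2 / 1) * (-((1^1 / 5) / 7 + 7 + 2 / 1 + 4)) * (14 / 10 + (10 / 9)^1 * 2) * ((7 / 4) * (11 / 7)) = -136268 / 175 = -778.67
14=14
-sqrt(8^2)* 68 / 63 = -544 / 63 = -8.63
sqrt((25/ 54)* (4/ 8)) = 5* sqrt(3)/ 18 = 0.48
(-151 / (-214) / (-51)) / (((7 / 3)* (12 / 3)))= -151 / 101864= -0.00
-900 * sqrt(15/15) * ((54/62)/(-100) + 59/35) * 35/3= -545865/31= -17608.55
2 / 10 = 1 / 5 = 0.20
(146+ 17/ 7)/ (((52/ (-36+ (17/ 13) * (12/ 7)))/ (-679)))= 77401344/ 1183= 65428.02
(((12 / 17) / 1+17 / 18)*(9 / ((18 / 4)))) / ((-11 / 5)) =-1.50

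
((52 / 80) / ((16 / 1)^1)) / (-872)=-13 / 279040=-0.00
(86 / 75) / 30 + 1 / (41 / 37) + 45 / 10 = 501901 / 92250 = 5.44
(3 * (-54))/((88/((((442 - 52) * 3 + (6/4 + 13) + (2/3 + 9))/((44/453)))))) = -87635115/3872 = -22633.04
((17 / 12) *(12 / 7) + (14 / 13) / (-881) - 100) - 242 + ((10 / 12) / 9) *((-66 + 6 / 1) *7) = -378.46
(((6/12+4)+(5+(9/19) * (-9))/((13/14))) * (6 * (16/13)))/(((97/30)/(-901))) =-3392805600/311467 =-10892.99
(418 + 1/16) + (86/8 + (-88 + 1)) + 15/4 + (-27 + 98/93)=475589/1488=319.62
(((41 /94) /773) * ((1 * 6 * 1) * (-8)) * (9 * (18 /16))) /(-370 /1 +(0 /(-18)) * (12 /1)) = 9963 /13442470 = 0.00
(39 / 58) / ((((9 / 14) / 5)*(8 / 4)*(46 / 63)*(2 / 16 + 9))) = 19110 / 48691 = 0.39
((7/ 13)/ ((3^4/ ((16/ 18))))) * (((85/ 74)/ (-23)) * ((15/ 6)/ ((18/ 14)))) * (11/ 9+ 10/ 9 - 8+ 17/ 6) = 354025/ 217753029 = 0.00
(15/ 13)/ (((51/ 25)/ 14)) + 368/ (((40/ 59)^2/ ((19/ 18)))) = 339334537/ 397800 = 853.03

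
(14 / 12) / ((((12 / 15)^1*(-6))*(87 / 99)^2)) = -4235 / 13456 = -0.31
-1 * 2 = -2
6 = 6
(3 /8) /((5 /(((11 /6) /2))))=11 /160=0.07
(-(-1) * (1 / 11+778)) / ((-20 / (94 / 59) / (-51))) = 20515923 / 6490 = 3161.16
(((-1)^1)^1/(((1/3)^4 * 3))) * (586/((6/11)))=-29007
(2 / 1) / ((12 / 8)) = 4 / 3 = 1.33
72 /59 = 1.22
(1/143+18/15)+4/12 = 3304/2145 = 1.54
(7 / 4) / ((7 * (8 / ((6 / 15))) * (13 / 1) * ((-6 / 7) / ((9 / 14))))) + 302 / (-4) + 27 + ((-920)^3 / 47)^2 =2522436805590594305533 / 9189440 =274492983858711.12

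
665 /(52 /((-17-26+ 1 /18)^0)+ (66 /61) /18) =17385 /1361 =12.77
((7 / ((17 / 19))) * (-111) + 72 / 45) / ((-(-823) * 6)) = -73679 / 419730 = -0.18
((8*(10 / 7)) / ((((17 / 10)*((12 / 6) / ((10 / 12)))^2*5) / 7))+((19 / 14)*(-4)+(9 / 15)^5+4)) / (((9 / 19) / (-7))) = -18007307 / 4303125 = -4.18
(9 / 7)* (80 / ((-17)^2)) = 720 / 2023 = 0.36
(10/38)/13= 5/247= 0.02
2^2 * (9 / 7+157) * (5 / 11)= 22160 / 77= 287.79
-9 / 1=-9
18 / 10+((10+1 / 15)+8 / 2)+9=373 / 15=24.87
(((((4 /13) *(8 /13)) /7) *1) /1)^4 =1048576 /1958569461121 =0.00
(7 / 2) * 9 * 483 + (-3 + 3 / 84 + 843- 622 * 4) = 379863 / 28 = 13566.54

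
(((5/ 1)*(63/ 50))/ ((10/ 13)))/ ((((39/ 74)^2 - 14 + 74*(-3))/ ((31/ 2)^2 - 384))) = 25787853/ 5163260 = 4.99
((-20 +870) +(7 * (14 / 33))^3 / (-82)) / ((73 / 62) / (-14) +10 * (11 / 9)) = 1086678585272 / 15523757799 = 70.00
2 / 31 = 0.06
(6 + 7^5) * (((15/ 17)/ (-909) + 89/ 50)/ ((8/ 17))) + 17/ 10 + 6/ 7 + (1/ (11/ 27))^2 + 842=6612208992959/ 102656400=64411.07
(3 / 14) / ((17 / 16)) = 24 / 119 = 0.20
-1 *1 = -1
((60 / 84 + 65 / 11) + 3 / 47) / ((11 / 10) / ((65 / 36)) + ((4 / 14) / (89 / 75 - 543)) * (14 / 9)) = 239711510025 / 21809255699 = 10.99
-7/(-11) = 7/11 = 0.64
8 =8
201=201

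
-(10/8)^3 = -125/64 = -1.95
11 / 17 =0.65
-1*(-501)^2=-251001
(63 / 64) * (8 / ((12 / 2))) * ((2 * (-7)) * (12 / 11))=-441 / 22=-20.05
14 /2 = 7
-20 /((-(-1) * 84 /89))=-445 /21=-21.19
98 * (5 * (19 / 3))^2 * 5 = 4422250 / 9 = 491361.11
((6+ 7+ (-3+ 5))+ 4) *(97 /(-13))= -1843 /13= -141.77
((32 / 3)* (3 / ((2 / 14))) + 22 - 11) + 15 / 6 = 475 / 2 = 237.50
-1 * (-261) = 261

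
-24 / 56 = -3 / 7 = -0.43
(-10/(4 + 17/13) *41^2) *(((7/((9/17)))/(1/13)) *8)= -2704527280/621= -4355116.39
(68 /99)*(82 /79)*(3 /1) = 5576 /2607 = 2.14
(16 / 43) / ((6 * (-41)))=-8 / 5289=-0.00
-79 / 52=-1.52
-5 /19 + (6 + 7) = 12.74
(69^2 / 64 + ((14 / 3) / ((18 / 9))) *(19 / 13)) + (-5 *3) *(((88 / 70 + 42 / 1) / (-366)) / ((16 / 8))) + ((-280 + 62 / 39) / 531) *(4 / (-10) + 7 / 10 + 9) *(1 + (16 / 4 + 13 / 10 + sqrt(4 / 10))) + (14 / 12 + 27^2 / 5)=102148464293 / 524014400-168299 *sqrt(10) / 172575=191.85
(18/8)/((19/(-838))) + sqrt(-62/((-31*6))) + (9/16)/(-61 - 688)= -22596003/227696 + sqrt(3)/3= -98.66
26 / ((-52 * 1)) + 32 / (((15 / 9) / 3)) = 571 / 10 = 57.10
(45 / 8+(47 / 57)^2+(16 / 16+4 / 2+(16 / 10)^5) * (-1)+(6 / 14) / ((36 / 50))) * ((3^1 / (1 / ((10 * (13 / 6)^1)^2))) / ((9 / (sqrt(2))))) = -632806830773 * sqrt(2) / 614061000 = -1457.39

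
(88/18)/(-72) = -11/162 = -0.07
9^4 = 6561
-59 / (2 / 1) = -59 / 2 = -29.50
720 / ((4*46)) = 90 / 23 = 3.91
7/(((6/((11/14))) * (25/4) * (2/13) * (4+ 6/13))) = 1859/8700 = 0.21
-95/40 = -19/8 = -2.38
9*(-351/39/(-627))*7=189/209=0.90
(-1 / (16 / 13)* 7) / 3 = -91 / 48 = -1.90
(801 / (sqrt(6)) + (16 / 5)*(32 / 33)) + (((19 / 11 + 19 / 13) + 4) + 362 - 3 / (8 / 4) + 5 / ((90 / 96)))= 267*sqrt(6) / 2 + 537859 / 1430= 703.13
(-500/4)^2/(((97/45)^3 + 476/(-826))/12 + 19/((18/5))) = 1008070312500/391253207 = 2576.52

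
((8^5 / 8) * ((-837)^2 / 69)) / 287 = 956510208 / 6601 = 144903.83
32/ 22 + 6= 7.45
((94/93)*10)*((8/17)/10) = 752/1581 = 0.48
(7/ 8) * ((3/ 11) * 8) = 21/ 11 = 1.91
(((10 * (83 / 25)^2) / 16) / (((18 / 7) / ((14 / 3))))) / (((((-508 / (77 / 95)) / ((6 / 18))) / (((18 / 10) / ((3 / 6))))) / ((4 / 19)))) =-25992197 / 5157787500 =-0.01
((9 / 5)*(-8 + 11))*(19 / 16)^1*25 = 2565 / 16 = 160.31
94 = 94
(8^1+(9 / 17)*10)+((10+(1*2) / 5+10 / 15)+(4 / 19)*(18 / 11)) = 1316668 / 53295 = 24.71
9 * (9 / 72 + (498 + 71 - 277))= 2629.12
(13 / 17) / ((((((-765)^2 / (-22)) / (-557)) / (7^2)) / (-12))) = -31223192 / 3316275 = -9.42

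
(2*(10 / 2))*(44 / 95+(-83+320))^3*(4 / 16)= 11480466422879 / 342950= 33475627.42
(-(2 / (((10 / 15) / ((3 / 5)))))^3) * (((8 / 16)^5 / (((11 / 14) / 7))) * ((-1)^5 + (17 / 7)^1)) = -2.32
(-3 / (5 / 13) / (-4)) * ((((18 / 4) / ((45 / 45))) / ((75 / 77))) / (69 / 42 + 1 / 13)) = 819819 / 156500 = 5.24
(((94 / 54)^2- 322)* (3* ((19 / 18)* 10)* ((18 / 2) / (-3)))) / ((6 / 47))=237366.71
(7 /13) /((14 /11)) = 11 /26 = 0.42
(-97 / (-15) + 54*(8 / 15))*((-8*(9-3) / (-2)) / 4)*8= 8464 / 5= 1692.80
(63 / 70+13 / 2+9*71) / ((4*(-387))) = -808 / 1935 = -0.42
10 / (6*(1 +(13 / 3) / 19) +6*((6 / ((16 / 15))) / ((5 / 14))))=380 / 3871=0.10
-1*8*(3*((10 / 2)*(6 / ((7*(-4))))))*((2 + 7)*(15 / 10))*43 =104490 / 7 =14927.14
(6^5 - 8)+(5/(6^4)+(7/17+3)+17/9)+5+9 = 171569893/22032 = 7787.30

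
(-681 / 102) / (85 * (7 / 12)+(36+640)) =-1362 / 148019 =-0.01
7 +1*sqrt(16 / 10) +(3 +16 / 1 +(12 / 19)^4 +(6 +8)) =2*sqrt(10) / 5 +5233576 / 130321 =41.42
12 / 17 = 0.71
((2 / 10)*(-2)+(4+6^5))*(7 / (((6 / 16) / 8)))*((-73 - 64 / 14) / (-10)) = 9011888.64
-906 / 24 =-151 / 4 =-37.75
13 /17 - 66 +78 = 217 /17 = 12.76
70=70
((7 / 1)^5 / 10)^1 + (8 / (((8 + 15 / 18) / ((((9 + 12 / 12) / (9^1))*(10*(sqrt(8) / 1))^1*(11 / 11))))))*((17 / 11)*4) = 217600*sqrt(2) / 1749 + 16807 / 10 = 1856.65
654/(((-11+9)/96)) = -31392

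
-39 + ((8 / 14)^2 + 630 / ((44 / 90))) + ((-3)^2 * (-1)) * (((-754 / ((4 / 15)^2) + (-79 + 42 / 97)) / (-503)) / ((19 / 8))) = 584357343127 / 499668631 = 1169.49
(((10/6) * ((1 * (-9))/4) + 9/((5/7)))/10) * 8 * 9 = 1593/25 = 63.72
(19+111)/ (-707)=-130/ 707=-0.18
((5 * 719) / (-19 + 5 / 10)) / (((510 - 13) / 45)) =-323550 / 18389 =-17.59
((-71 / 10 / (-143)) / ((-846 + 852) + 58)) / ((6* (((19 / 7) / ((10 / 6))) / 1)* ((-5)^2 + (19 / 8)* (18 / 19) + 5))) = 497 / 201883968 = 0.00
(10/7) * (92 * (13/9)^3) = 2021240/5103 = 396.09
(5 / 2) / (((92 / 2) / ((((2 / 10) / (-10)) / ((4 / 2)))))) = -1 / 1840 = -0.00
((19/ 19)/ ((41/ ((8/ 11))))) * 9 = 72/ 451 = 0.16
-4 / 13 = -0.31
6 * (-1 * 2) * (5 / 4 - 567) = 6789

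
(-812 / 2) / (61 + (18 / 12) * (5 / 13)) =-6.59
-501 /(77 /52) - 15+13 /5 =-135034 /385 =-350.74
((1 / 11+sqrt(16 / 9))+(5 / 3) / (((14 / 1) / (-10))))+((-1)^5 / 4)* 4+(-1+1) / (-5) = -59 / 77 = -0.77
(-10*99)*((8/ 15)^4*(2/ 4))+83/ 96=-1410667/ 36000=-39.19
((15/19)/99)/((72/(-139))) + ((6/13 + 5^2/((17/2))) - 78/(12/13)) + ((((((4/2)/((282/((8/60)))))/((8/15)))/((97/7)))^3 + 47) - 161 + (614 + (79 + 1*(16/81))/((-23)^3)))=115634200647333021578042047/276055139639894492674368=418.88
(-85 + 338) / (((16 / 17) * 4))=4301 / 64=67.20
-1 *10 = -10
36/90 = 2/5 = 0.40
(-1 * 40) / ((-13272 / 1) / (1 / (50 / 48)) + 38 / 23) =920 / 317937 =0.00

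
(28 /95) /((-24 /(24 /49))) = -4 /665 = -0.01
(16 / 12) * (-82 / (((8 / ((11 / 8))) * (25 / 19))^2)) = -1790921 / 960000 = -1.87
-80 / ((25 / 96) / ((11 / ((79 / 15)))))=-50688 / 79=-641.62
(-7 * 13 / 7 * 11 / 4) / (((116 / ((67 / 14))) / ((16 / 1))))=-9581 / 406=-23.60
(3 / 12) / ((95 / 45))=9 / 76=0.12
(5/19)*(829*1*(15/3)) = 20725/19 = 1090.79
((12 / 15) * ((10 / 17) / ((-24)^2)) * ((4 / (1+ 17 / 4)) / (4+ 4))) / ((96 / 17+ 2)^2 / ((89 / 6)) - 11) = -1513 / 137237436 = -0.00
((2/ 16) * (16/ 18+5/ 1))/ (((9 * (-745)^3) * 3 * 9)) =-53/ 7234484463000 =-0.00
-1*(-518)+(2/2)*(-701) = -183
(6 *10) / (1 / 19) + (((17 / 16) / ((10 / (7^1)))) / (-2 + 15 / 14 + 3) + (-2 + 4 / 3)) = 7932259 / 6960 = 1139.69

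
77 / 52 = 1.48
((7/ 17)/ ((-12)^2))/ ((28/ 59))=59/ 9792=0.01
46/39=1.18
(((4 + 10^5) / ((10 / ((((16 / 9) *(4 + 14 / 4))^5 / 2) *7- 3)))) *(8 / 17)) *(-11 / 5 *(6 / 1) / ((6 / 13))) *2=-41002516637464096 / 103275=-397022673807.45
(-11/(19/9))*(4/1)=-396/19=-20.84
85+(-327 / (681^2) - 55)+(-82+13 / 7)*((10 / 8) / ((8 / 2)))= 85783577 / 17313744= 4.95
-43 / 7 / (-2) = 3.07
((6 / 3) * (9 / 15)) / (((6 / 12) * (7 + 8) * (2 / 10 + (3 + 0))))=1 / 20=0.05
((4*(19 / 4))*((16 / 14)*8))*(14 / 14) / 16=76 / 7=10.86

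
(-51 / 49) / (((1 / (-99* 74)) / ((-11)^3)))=-497296206 / 49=-10148902.16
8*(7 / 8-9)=-65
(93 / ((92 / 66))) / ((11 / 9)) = 54.59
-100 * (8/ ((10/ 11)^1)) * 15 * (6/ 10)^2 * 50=-237600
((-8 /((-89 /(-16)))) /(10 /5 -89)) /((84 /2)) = 64 /162603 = 0.00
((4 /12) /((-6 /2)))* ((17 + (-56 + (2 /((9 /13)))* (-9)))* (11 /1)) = 715 /9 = 79.44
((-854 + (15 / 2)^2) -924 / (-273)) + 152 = -33403 / 52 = -642.37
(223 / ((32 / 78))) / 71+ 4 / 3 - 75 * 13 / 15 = -190885 / 3408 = -56.01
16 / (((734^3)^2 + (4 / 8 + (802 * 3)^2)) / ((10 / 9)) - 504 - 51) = 64 / 562961714000304369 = 0.00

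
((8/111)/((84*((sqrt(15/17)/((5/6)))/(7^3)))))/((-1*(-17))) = 49*sqrt(255)/50949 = 0.02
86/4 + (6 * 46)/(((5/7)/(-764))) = -2951881/10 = -295188.10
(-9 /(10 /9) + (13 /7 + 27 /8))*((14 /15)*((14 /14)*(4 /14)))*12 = -9.18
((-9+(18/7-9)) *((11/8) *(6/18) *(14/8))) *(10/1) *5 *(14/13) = -17325/26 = -666.35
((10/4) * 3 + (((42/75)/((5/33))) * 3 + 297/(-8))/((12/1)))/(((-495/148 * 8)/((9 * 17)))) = -30.48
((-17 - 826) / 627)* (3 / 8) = -843 / 1672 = -0.50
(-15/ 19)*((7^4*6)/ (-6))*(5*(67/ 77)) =1723575/ 209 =8246.77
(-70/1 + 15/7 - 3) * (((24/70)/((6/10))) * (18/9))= -3968/49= -80.98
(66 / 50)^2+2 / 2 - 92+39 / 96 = -1777027 / 20000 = -88.85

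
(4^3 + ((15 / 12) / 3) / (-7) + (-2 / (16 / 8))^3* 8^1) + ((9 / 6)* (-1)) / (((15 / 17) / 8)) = 17783 / 420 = 42.34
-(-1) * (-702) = -702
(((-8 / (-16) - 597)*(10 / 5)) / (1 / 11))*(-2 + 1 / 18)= 459305 / 18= 25516.94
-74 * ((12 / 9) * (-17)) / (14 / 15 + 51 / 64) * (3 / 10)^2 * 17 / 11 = 12318336 / 91355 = 134.84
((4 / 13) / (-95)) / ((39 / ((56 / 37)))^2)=-12544 / 2571577515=-0.00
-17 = -17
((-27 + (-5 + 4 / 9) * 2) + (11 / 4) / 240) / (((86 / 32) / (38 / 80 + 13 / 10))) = -7381657 / 309600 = -23.84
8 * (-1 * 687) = -5496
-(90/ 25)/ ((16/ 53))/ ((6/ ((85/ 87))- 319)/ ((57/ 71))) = 462213/ 15104824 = 0.03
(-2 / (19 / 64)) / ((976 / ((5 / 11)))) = -40 / 12749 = -0.00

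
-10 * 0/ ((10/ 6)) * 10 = 0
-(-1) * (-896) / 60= -224 / 15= -14.93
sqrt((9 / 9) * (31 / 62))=sqrt(2) / 2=0.71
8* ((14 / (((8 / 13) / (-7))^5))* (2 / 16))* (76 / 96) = -829962752983 / 393216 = -2110704.43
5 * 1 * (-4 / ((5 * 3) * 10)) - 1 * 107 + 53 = -812 / 15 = -54.13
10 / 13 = 0.77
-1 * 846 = -846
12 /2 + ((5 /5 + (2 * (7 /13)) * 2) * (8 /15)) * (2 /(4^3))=4721 /780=6.05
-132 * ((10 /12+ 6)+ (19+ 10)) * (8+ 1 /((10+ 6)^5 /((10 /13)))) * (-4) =151360.01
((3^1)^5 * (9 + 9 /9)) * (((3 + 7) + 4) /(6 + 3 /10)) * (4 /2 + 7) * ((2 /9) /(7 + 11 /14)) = 151200 /109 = 1387.16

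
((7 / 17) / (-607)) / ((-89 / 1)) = 0.00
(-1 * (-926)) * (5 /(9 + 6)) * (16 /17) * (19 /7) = 281504 /357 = 788.53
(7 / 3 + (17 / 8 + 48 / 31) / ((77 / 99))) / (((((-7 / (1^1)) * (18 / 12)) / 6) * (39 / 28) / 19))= -1396462 / 25389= -55.00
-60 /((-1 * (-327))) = -20 /109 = -0.18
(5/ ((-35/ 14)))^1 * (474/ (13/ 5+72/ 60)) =-4740/ 19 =-249.47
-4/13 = -0.31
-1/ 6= -0.17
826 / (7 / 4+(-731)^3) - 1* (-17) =26562013165 / 1562471557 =17.00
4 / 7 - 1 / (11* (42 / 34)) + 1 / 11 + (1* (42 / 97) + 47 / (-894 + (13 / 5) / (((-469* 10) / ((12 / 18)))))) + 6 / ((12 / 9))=7707371090663 / 1409241792882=5.47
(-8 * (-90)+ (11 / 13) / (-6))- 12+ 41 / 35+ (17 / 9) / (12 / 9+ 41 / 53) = 129852733 / 182910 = 709.93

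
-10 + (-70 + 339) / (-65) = -919 / 65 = -14.14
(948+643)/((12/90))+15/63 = 501175/42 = 11932.74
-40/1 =-40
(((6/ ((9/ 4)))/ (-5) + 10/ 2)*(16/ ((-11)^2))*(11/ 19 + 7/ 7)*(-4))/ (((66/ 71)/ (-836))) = 1217792/ 363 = 3354.80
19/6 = 3.17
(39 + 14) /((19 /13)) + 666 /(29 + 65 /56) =624115 /10697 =58.34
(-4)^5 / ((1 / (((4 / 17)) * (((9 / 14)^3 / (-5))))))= 373248 / 29155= 12.80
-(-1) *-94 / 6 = -47 / 3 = -15.67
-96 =-96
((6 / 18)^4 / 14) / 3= 1 / 3402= 0.00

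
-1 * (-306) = 306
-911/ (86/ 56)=-25508/ 43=-593.21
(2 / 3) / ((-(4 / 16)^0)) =-2 / 3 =-0.67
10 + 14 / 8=11.75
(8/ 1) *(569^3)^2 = 271496093727680648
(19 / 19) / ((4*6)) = 1 / 24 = 0.04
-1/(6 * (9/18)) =-1/3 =-0.33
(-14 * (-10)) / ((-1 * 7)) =-20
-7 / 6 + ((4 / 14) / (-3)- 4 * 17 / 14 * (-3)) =559 / 42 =13.31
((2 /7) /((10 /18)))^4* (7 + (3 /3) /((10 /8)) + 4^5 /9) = 63813744 /7503125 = 8.50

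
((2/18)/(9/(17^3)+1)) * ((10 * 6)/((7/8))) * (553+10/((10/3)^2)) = 217704856/51681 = 4212.47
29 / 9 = 3.22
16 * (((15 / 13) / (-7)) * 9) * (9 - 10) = 2160 / 91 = 23.74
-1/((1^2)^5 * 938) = -1/938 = -0.00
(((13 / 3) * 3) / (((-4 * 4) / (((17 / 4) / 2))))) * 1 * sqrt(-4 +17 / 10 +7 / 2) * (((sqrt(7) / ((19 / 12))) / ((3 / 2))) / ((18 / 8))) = -221 * sqrt(210) / 3420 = -0.94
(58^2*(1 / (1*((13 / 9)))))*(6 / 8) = 1746.69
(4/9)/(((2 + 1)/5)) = 20/27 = 0.74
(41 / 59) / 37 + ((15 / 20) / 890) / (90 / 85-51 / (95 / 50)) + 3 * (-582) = -37667150846229 / 21573628480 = -1745.98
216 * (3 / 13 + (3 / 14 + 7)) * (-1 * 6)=-878040 / 91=-9648.79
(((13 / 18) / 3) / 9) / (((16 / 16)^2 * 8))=0.00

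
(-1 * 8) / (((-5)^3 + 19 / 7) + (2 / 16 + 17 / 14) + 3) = 448 / 6605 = 0.07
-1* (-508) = 508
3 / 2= 1.50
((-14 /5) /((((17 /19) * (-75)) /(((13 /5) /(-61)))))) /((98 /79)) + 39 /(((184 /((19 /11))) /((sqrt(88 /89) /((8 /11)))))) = -19513 /13610625 + 741 * sqrt(1958) /65504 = 0.50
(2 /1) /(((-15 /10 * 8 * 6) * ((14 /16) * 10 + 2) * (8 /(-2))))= 1 /1548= 0.00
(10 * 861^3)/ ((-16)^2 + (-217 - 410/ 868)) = 2770123833540/ 16721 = 165667354.44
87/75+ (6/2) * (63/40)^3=824381/64000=12.88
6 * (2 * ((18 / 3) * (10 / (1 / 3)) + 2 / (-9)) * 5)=32360 / 3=10786.67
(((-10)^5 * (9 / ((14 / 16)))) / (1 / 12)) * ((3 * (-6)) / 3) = 518400000 / 7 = 74057142.86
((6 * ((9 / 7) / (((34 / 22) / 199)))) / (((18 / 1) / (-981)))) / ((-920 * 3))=19.61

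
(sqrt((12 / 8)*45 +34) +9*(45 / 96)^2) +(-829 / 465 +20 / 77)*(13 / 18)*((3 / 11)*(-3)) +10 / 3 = 834962141 / 134435840 +sqrt(406) / 2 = 16.29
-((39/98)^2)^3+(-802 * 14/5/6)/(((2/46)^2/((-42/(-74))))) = -18415460775176942473/163880840459840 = -112371.04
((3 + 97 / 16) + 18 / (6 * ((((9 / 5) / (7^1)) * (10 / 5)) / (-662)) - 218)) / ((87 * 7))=22679575 / 1538080656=0.01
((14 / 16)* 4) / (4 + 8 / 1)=7 / 24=0.29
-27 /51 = -9 /17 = -0.53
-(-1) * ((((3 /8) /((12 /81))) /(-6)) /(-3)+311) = 19913 /64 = 311.14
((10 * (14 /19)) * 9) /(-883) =-1260 /16777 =-0.08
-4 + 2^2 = 0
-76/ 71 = -1.07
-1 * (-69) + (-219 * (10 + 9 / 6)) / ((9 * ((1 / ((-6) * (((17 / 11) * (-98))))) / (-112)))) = 313288727 / 11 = 28480793.36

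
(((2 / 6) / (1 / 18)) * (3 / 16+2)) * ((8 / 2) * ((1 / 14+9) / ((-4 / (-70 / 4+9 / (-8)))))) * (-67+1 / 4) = -148020.73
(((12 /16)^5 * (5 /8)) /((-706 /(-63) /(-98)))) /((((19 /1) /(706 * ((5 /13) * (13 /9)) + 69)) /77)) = -133202954115 /54943744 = -2424.35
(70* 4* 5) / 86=700 / 43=16.28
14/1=14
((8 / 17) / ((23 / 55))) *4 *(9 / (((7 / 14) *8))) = 3960 / 391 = 10.13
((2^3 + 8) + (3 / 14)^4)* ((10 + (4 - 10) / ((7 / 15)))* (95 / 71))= -292000075 / 4773188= -61.18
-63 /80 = -0.79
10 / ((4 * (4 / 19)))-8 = 31 / 8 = 3.88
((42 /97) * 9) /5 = 378 /485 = 0.78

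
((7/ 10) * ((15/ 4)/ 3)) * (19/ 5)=133/ 40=3.32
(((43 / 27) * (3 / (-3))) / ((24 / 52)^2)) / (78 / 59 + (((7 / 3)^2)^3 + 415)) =-1286259 / 99390872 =-0.01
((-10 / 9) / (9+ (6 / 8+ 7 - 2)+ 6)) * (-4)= 160 / 747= 0.21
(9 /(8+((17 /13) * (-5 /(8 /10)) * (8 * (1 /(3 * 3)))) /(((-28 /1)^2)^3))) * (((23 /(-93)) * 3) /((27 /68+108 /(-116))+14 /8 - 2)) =5753754327379968 /5404247471839661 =1.06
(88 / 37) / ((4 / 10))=220 / 37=5.95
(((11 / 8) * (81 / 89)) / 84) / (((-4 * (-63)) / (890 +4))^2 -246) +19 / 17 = 689309364613 / 616783915328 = 1.12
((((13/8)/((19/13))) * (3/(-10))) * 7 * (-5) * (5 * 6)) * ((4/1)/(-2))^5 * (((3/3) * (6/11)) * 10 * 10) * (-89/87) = 3790332000/6061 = 625364.13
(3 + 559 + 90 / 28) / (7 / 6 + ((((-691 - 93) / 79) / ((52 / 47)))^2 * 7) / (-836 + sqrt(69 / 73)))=5309703332522784 * sqrt(5037) / 206814366704363179 + 11618861695209332488041 / 10133903968513795771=1148.36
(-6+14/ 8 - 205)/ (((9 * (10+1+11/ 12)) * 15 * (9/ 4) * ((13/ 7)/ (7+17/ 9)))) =-13888/ 50193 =-0.28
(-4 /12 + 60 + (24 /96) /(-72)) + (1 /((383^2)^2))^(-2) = 133346824984717379683391 /288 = 463009808974713123900.66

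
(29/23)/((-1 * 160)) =-29/3680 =-0.01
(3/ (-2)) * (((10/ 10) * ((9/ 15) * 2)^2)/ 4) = -27/ 50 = -0.54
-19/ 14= -1.36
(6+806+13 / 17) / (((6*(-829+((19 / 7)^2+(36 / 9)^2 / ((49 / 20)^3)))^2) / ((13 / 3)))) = 2486185848330821 / 2851690345405005600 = 0.00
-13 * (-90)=1170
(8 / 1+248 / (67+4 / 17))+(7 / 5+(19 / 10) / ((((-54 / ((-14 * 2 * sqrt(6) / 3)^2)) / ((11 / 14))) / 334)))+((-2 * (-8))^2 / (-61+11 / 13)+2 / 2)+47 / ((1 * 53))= -5132647245241 / 1065887505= -4815.37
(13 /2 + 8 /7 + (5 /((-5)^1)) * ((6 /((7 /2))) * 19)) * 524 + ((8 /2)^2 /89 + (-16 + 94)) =-8089276 /623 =-12984.39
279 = 279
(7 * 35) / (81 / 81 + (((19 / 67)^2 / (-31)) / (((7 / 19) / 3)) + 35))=238657685 / 35047491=6.81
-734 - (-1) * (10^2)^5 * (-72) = -720000000734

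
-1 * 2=-2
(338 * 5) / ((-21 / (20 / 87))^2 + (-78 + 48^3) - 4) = 676000 / 47541929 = 0.01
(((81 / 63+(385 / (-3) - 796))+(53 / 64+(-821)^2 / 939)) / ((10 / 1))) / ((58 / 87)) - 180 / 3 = -90.66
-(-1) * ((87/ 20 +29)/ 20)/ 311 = 667/ 124400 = 0.01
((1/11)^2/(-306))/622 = -1/23030172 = -0.00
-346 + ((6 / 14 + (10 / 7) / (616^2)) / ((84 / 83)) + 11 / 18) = -115453091587 / 334680192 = -344.97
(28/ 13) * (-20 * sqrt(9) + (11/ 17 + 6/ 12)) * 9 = -252126/ 221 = -1140.84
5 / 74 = 0.07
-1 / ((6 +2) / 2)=-1 / 4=-0.25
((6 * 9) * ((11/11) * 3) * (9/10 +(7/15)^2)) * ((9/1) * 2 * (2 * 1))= 162972/25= 6518.88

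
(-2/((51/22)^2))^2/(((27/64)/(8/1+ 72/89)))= 47016116224/16256778003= 2.89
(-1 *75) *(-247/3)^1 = 6175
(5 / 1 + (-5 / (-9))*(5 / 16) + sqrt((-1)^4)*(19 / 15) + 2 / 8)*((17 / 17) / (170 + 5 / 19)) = 91523 / 2329200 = 0.04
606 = 606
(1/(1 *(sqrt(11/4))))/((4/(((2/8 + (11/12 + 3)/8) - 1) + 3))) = 263 *sqrt(11)/2112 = 0.41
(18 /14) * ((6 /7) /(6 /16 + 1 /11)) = 4752 /2009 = 2.37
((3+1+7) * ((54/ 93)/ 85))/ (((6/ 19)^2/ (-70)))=-27797/ 527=-52.75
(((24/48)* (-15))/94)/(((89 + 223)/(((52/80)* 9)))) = -9/6016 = -0.00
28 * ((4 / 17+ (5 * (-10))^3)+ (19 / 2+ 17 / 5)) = -297468738 / 85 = -3499632.21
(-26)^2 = 676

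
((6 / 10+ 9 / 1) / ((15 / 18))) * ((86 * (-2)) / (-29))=68.33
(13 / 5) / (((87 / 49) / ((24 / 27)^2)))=40768 / 35235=1.16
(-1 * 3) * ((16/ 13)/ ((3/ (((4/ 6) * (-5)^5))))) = 100000/ 39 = 2564.10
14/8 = 7/4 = 1.75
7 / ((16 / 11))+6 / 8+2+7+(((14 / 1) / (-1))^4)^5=1338692086804556824969449 / 16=83668255425284801560590.56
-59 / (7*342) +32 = 31.98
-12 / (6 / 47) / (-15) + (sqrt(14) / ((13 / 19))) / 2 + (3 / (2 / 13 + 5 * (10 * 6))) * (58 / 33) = 19 * sqrt(14) / 26 + 2022989 / 321915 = 9.02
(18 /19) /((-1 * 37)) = -0.03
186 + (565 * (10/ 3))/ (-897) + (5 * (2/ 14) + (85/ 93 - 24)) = 94324184/ 583947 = 161.53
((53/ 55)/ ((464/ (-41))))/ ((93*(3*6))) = -2173/ 42720480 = -0.00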